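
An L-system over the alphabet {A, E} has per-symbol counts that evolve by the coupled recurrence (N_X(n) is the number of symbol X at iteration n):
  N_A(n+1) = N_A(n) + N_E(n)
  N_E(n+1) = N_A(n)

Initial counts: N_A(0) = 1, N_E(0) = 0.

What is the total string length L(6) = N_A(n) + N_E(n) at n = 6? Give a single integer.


Step 0: N_A=1, N_E=0, L=1
Step 1: N_A=1, N_E=1, L=2
Step 2: N_A=2, N_E=1, L=3
Step 3: N_A=3, N_E=2, L=5
Step 4: N_A=5, N_E=3, L=8
Step 5: N_A=8, N_E=5, L=13
Step 6: N_A=13, N_E=8, L=21

Answer: 21


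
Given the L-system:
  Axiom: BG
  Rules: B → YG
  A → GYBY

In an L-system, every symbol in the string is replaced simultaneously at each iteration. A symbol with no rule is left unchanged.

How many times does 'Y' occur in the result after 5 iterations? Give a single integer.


Step 0: BG  (0 'Y')
Step 1: YGG  (1 'Y')
Step 2: YGG  (1 'Y')
Step 3: YGG  (1 'Y')
Step 4: YGG  (1 'Y')
Step 5: YGG  (1 'Y')

Answer: 1


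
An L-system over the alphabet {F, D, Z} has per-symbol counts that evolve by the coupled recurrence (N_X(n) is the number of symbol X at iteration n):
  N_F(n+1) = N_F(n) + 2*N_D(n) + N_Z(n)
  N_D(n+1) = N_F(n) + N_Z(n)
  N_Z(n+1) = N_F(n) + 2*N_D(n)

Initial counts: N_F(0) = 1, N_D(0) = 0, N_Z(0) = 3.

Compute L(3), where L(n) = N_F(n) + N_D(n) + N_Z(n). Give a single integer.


Answer: 83

Derivation:
Step 0: N_F=1, N_D=0, N_Z=3, L=4
Step 1: N_F=4, N_D=4, N_Z=1, L=9
Step 2: N_F=13, N_D=5, N_Z=12, L=30
Step 3: N_F=35, N_D=25, N_Z=23, L=83


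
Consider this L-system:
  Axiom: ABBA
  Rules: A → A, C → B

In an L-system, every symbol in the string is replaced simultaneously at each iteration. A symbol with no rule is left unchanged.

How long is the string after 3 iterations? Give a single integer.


Step 0: length = 4
Step 1: length = 4
Step 2: length = 4
Step 3: length = 4

Answer: 4


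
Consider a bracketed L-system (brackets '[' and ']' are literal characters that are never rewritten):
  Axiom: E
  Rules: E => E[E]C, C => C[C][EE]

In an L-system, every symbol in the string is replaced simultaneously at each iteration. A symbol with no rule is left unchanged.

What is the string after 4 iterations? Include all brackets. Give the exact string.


Step 0: E
Step 1: E[E]C
Step 2: E[E]C[E[E]C]C[C][EE]
Step 3: E[E]C[E[E]C]C[C][EE][E[E]C[E[E]C]C[C][EE]]C[C][EE][C[C][EE]][E[E]CE[E]C]
Step 4: E[E]C[E[E]C]C[C][EE][E[E]C[E[E]C]C[C][EE]]C[C][EE][C[C][EE]][E[E]CE[E]C][E[E]C[E[E]C]C[C][EE][E[E]C[E[E]C]C[C][EE]]C[C][EE][C[C][EE]][E[E]CE[E]C]]C[C][EE][C[C][EE]][E[E]CE[E]C][C[C][EE][C[C][EE]][E[E]CE[E]C]][E[E]C[E[E]C]C[C][EE]E[E]C[E[E]C]C[C][EE]]

Answer: E[E]C[E[E]C]C[C][EE][E[E]C[E[E]C]C[C][EE]]C[C][EE][C[C][EE]][E[E]CE[E]C][E[E]C[E[E]C]C[C][EE][E[E]C[E[E]C]C[C][EE]]C[C][EE][C[C][EE]][E[E]CE[E]C]]C[C][EE][C[C][EE]][E[E]CE[E]C][C[C][EE][C[C][EE]][E[E]CE[E]C]][E[E]C[E[E]C]C[C][EE]E[E]C[E[E]C]C[C][EE]]


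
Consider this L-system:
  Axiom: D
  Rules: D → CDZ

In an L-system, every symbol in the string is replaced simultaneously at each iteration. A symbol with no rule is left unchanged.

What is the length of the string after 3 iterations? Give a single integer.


Answer: 7

Derivation:
Step 0: length = 1
Step 1: length = 3
Step 2: length = 5
Step 3: length = 7


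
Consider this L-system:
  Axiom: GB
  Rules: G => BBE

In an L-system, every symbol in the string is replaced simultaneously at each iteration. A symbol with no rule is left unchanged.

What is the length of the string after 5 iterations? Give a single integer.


Step 0: length = 2
Step 1: length = 4
Step 2: length = 4
Step 3: length = 4
Step 4: length = 4
Step 5: length = 4

Answer: 4


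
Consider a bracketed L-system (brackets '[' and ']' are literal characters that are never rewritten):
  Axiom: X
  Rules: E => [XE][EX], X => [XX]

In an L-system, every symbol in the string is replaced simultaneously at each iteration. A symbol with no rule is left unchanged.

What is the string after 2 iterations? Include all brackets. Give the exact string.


Step 0: X
Step 1: [XX]
Step 2: [[XX][XX]]

Answer: [[XX][XX]]


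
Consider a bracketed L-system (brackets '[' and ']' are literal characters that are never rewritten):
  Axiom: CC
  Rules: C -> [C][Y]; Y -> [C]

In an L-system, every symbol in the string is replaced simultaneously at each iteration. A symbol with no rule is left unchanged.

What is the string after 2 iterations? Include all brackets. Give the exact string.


Answer: [[C][Y]][[C]][[C][Y]][[C]]

Derivation:
Step 0: CC
Step 1: [C][Y][C][Y]
Step 2: [[C][Y]][[C]][[C][Y]][[C]]


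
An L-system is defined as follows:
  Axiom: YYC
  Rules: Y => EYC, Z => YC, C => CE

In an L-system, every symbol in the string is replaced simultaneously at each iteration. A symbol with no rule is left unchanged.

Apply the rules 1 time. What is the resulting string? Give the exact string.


Answer: EYCEYCCE

Derivation:
Step 0: YYC
Step 1: EYCEYCCE


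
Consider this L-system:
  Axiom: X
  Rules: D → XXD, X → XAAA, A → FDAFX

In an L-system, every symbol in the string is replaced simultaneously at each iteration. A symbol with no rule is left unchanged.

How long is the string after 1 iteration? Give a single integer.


Step 0: length = 1
Step 1: length = 4

Answer: 4


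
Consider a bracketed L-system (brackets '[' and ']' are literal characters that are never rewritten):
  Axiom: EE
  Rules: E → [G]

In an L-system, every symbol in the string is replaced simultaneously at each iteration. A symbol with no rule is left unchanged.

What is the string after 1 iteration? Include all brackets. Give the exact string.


Step 0: EE
Step 1: [G][G]

Answer: [G][G]


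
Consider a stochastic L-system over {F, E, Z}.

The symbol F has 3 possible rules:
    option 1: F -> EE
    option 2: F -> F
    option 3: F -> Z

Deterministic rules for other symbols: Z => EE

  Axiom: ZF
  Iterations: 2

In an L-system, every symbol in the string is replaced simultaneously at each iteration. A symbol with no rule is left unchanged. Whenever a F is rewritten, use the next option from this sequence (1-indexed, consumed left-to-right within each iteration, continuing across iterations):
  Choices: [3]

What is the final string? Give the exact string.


Step 0: ZF
Step 1: EEZ  (used choices [3])
Step 2: EEEE  (used choices [])

Answer: EEEE


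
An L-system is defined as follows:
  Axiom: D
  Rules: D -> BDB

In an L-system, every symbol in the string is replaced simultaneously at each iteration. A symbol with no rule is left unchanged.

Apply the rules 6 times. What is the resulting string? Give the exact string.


Answer: BBBBBBDBBBBBB

Derivation:
Step 0: D
Step 1: BDB
Step 2: BBDBB
Step 3: BBBDBBB
Step 4: BBBBDBBBB
Step 5: BBBBBDBBBBB
Step 6: BBBBBBDBBBBBB


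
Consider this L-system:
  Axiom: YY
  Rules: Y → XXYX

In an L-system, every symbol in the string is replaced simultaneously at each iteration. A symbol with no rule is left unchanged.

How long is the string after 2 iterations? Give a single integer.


Answer: 14

Derivation:
Step 0: length = 2
Step 1: length = 8
Step 2: length = 14


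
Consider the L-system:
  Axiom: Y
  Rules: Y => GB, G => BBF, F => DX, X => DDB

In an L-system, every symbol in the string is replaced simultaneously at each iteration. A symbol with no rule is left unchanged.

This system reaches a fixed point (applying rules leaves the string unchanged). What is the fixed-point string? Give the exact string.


Step 0: Y
Step 1: GB
Step 2: BBFB
Step 3: BBDXB
Step 4: BBDDDBB
Step 5: BBDDDBB  (unchanged — fixed point at step 4)

Answer: BBDDDBB


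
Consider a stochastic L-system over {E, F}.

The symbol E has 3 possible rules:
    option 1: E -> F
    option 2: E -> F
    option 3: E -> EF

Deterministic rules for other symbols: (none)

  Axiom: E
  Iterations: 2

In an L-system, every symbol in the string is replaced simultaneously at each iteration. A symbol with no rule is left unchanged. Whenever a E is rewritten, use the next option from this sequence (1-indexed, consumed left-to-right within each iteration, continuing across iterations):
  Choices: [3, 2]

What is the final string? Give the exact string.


Step 0: E
Step 1: EF  (used choices [3])
Step 2: FF  (used choices [2])

Answer: FF


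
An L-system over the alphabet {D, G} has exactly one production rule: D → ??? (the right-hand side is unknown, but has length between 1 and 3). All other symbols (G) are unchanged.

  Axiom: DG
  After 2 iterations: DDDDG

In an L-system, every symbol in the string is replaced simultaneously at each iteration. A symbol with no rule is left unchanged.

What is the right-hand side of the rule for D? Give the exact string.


Answer: DD

Derivation:
Trying D → DD:
  Step 0: DG
  Step 1: DDG
  Step 2: DDDDG
Matches the given result.


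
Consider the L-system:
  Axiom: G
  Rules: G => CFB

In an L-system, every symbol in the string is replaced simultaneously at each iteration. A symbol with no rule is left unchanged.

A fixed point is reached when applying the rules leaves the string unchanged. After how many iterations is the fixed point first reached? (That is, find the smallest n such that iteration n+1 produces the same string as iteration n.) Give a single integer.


Answer: 1

Derivation:
Step 0: G
Step 1: CFB
Step 2: CFB  (unchanged — fixed point at step 1)


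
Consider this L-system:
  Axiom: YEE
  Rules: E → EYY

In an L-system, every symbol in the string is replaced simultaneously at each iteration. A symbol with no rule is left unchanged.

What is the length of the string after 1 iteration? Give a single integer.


Answer: 7

Derivation:
Step 0: length = 3
Step 1: length = 7


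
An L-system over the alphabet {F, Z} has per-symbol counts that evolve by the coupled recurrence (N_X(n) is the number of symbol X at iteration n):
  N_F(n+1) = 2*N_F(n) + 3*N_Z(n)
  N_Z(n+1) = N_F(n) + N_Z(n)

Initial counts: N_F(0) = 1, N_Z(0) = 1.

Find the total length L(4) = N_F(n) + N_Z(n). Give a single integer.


Answer: 251

Derivation:
Step 0: N_F=1, N_Z=1, L=2
Step 1: N_F=5, N_Z=2, L=7
Step 2: N_F=16, N_Z=7, L=23
Step 3: N_F=53, N_Z=23, L=76
Step 4: N_F=175, N_Z=76, L=251


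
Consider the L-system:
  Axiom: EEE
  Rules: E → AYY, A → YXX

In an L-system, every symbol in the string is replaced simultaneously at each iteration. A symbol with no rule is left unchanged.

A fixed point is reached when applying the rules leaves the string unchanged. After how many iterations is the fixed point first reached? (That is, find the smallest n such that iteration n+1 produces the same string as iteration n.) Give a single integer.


Step 0: EEE
Step 1: AYYAYYAYY
Step 2: YXXYYYXXYYYXXYY
Step 3: YXXYYYXXYYYXXYY  (unchanged — fixed point at step 2)

Answer: 2


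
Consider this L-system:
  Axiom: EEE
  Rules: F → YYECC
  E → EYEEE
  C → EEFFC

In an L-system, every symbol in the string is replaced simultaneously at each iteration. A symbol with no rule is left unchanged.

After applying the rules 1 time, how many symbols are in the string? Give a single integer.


Answer: 15

Derivation:
Step 0: length = 3
Step 1: length = 15


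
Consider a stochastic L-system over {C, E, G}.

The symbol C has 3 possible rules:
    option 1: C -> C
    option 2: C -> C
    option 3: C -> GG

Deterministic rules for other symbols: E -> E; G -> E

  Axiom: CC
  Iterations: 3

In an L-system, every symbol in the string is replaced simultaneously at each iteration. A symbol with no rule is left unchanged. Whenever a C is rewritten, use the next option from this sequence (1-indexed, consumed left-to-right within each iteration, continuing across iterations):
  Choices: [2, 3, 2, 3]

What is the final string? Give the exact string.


Answer: GGEE

Derivation:
Step 0: CC
Step 1: CGG  (used choices [2, 3])
Step 2: CEE  (used choices [2])
Step 3: GGEE  (used choices [3])


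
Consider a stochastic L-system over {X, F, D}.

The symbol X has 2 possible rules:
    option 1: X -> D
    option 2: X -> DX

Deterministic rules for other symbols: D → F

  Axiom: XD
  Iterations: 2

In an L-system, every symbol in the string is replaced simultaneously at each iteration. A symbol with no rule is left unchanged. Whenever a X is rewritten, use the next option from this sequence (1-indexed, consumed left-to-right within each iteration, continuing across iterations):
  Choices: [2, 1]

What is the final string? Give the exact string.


Step 0: XD
Step 1: DXF  (used choices [2])
Step 2: FDF  (used choices [1])

Answer: FDF


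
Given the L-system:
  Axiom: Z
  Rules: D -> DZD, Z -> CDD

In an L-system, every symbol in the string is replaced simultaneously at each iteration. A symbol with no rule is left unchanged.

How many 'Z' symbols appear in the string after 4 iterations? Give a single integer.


Answer: 12

Derivation:
Step 0: Z  (1 'Z')
Step 1: CDD  (0 'Z')
Step 2: CDZDDZD  (2 'Z')
Step 3: CDZDCDDDZDDZDCDDDZD  (4 'Z')
Step 4: CDZDCDDDZDCDZDDZDDZDCDDDZDDZDCDDDZDCDZDDZDDZDCDDDZD  (12 'Z')


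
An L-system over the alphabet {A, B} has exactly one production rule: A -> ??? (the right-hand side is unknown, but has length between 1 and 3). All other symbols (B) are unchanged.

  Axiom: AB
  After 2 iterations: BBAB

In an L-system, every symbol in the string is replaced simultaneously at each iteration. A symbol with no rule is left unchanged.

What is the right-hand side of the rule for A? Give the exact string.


Answer: BA

Derivation:
Trying A -> BA:
  Step 0: AB
  Step 1: BAB
  Step 2: BBAB
Matches the given result.


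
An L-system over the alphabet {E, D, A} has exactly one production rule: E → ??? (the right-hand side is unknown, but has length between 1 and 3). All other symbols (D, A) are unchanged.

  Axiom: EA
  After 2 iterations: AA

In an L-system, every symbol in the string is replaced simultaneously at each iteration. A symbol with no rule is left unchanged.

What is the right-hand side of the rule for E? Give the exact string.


Trying E → A:
  Step 0: EA
  Step 1: AA
  Step 2: AA
Matches the given result.

Answer: A


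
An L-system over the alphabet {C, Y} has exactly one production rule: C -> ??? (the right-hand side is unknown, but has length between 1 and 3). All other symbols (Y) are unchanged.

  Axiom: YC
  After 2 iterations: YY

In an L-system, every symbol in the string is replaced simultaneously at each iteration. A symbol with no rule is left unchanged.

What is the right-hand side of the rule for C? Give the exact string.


Answer: Y

Derivation:
Trying C -> Y:
  Step 0: YC
  Step 1: YY
  Step 2: YY
Matches the given result.


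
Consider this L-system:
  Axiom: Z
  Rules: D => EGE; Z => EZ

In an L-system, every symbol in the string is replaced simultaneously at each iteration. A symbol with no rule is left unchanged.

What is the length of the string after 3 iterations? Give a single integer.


Answer: 4

Derivation:
Step 0: length = 1
Step 1: length = 2
Step 2: length = 3
Step 3: length = 4


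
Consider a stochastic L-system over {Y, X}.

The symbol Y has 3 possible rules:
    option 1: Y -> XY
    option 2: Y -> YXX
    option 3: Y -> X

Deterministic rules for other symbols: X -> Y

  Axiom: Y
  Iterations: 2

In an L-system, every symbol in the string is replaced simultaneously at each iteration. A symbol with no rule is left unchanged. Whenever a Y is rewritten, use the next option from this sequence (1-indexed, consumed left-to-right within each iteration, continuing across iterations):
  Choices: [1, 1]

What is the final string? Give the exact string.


Step 0: Y
Step 1: XY  (used choices [1])
Step 2: YXY  (used choices [1])

Answer: YXY


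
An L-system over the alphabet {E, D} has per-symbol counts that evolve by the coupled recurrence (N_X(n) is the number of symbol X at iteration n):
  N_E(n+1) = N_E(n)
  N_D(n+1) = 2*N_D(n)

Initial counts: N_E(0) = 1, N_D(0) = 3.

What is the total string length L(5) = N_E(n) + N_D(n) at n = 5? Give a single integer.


Answer: 97

Derivation:
Step 0: N_E=1, N_D=3, L=4
Step 1: N_E=1, N_D=6, L=7
Step 2: N_E=1, N_D=12, L=13
Step 3: N_E=1, N_D=24, L=25
Step 4: N_E=1, N_D=48, L=49
Step 5: N_E=1, N_D=96, L=97


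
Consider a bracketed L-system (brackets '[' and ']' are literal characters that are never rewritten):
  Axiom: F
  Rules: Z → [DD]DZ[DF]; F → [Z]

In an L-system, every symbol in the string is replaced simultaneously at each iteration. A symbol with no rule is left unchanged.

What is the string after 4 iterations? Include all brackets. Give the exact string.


Answer: [[DD]D[DD]D[DD]DZ[DF][D[Z]][D[[DD]DZ[DF]]]]

Derivation:
Step 0: F
Step 1: [Z]
Step 2: [[DD]DZ[DF]]
Step 3: [[DD]D[DD]DZ[DF][D[Z]]]
Step 4: [[DD]D[DD]D[DD]DZ[DF][D[Z]][D[[DD]DZ[DF]]]]


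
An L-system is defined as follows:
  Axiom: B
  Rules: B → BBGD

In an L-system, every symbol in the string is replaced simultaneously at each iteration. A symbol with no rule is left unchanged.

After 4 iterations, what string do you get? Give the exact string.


Step 0: B
Step 1: BBGD
Step 2: BBGDBBGDGD
Step 3: BBGDBBGDGDBBGDBBGDGDGD
Step 4: BBGDBBGDGDBBGDBBGDGDGDBBGDBBGDGDBBGDBBGDGDGDGD

Answer: BBGDBBGDGDBBGDBBGDGDGDBBGDBBGDGDBBGDBBGDGDGDGD


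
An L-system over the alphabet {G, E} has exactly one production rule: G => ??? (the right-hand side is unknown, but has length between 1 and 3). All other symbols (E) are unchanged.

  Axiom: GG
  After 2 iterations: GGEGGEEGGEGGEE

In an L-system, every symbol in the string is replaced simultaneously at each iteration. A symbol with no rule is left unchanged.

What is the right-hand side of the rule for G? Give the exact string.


Trying G => GGE:
  Step 0: GG
  Step 1: GGEGGE
  Step 2: GGEGGEEGGEGGEE
Matches the given result.

Answer: GGE


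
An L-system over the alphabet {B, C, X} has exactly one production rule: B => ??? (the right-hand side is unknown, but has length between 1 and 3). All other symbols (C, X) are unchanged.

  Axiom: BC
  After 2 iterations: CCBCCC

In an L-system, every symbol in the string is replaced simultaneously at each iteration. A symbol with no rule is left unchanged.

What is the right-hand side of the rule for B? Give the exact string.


Answer: CBC

Derivation:
Trying B => CBC:
  Step 0: BC
  Step 1: CBCC
  Step 2: CCBCCC
Matches the given result.


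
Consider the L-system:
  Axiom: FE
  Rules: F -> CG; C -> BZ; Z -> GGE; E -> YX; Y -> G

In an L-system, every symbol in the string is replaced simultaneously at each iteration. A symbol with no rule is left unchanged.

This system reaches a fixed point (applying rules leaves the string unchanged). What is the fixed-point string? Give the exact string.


Step 0: FE
Step 1: CGYX
Step 2: BZGGX
Step 3: BGGEGGX
Step 4: BGGYXGGX
Step 5: BGGGXGGX
Step 6: BGGGXGGX  (unchanged — fixed point at step 5)

Answer: BGGGXGGX


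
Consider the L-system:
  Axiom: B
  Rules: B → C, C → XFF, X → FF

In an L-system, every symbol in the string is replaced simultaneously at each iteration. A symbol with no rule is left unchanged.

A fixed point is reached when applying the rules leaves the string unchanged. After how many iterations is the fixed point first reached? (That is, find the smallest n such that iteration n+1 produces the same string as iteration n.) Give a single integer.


Step 0: B
Step 1: C
Step 2: XFF
Step 3: FFFF
Step 4: FFFF  (unchanged — fixed point at step 3)

Answer: 3


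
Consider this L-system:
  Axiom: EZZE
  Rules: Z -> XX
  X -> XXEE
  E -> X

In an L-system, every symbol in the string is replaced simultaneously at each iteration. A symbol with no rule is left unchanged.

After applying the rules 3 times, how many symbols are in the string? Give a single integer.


Answer: 60

Derivation:
Step 0: length = 4
Step 1: length = 6
Step 2: length = 24
Step 3: length = 60


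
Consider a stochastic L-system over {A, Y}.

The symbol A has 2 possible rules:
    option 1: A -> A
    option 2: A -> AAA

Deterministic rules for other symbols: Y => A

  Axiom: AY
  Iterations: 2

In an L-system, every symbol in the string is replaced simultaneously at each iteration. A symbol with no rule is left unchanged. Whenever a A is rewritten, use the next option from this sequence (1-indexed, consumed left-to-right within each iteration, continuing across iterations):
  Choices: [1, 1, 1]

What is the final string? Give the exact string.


Answer: AA

Derivation:
Step 0: AY
Step 1: AA  (used choices [1])
Step 2: AA  (used choices [1, 1])


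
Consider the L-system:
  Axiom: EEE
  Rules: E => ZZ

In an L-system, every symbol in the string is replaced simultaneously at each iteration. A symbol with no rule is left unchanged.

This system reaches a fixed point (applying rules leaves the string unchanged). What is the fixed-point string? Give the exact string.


Step 0: EEE
Step 1: ZZZZZZ
Step 2: ZZZZZZ  (unchanged — fixed point at step 1)

Answer: ZZZZZZ


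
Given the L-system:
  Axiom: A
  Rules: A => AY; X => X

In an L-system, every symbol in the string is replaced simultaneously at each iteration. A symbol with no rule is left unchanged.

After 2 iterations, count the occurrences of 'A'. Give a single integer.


Answer: 1

Derivation:
Step 0: A  (1 'A')
Step 1: AY  (1 'A')
Step 2: AYY  (1 'A')


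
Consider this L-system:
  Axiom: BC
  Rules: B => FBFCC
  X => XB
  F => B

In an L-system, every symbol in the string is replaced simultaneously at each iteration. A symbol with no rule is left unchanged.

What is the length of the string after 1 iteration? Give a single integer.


Answer: 6

Derivation:
Step 0: length = 2
Step 1: length = 6


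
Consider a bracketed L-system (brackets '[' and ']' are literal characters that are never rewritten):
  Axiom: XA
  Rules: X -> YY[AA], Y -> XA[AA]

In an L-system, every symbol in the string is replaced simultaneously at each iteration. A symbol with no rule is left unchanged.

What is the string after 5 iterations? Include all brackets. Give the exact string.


Answer: YY[AA]A[AA]YY[AA]A[AA][AA]A[AA]YY[AA]A[AA]YY[AA]A[AA][AA]A[AA][AA]A

Derivation:
Step 0: XA
Step 1: YY[AA]A
Step 2: XA[AA]XA[AA][AA]A
Step 3: YY[AA]A[AA]YY[AA]A[AA][AA]A
Step 4: XA[AA]XA[AA][AA]A[AA]XA[AA]XA[AA][AA]A[AA][AA]A
Step 5: YY[AA]A[AA]YY[AA]A[AA][AA]A[AA]YY[AA]A[AA]YY[AA]A[AA][AA]A[AA][AA]A


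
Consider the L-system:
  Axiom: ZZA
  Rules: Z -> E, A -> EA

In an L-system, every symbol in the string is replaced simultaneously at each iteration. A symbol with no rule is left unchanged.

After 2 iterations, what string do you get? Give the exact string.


Answer: EEEEA

Derivation:
Step 0: ZZA
Step 1: EEEA
Step 2: EEEEA


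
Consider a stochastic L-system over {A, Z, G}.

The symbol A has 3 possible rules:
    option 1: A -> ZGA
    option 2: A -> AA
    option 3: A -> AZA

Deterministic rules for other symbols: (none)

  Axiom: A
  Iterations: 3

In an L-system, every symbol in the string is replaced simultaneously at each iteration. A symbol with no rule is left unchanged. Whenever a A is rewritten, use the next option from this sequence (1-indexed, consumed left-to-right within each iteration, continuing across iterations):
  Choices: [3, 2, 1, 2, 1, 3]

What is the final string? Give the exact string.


Step 0: A
Step 1: AZA  (used choices [3])
Step 2: AAZZGA  (used choices [2, 1])
Step 3: AAZGAZZGAZA  (used choices [2, 1, 3])

Answer: AAZGAZZGAZA


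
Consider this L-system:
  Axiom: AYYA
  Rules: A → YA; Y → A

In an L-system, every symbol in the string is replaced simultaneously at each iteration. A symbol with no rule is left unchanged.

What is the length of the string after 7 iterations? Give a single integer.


Step 0: length = 4
Step 1: length = 6
Step 2: length = 10
Step 3: length = 16
Step 4: length = 26
Step 5: length = 42
Step 6: length = 68
Step 7: length = 110

Answer: 110


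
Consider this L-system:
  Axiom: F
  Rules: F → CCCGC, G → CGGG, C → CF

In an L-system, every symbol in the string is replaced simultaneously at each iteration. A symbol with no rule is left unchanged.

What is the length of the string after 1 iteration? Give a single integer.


Answer: 5

Derivation:
Step 0: length = 1
Step 1: length = 5


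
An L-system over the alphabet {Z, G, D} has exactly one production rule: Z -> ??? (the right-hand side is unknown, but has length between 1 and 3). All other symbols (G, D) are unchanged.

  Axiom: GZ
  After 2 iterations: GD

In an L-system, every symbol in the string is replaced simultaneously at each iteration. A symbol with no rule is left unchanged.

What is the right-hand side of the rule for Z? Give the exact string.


Answer: D

Derivation:
Trying Z -> D:
  Step 0: GZ
  Step 1: GD
  Step 2: GD
Matches the given result.


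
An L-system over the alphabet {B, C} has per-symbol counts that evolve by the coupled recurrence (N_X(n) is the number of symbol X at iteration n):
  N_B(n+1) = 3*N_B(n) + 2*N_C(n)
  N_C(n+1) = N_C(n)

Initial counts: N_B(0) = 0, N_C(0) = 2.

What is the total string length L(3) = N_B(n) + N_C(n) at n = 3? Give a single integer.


Answer: 54

Derivation:
Step 0: N_B=0, N_C=2, L=2
Step 1: N_B=4, N_C=2, L=6
Step 2: N_B=16, N_C=2, L=18
Step 3: N_B=52, N_C=2, L=54


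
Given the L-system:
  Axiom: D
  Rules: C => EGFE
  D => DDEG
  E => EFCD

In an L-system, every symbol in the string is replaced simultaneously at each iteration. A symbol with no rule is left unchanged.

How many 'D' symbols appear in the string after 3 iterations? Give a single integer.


Step 0: D  (1 'D')
Step 1: DDEG  (2 'D')
Step 2: DDEGDDEGEFCDG  (5 'D')
Step 3: DDEGDDEGEFCDGDDEGDDEGEFCDGEFCDFEGFEDDEGG  (13 'D')

Answer: 13


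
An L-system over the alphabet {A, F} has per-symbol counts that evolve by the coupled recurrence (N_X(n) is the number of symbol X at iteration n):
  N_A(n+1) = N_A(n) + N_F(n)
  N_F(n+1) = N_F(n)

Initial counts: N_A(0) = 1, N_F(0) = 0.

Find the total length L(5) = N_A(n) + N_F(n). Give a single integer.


Answer: 1

Derivation:
Step 0: N_A=1, N_F=0, L=1
Step 1: N_A=1, N_F=0, L=1
Step 2: N_A=1, N_F=0, L=1
Step 3: N_A=1, N_F=0, L=1
Step 4: N_A=1, N_F=0, L=1
Step 5: N_A=1, N_F=0, L=1


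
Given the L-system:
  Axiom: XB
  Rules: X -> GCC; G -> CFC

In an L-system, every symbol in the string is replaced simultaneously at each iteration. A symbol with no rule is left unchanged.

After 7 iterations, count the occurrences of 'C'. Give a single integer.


Answer: 4

Derivation:
Step 0: XB  (0 'C')
Step 1: GCCB  (2 'C')
Step 2: CFCCCB  (4 'C')
Step 3: CFCCCB  (4 'C')
Step 4: CFCCCB  (4 'C')
Step 5: CFCCCB  (4 'C')
Step 6: CFCCCB  (4 'C')
Step 7: CFCCCB  (4 'C')


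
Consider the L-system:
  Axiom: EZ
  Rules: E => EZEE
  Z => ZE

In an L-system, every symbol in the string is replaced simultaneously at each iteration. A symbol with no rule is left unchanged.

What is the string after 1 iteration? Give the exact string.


Answer: EZEEZE

Derivation:
Step 0: EZ
Step 1: EZEEZE


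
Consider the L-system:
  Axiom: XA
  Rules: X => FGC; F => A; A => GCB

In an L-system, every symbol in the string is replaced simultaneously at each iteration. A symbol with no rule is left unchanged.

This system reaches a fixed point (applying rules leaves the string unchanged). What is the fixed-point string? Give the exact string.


Answer: GCBGCGCB

Derivation:
Step 0: XA
Step 1: FGCGCB
Step 2: AGCGCB
Step 3: GCBGCGCB
Step 4: GCBGCGCB  (unchanged — fixed point at step 3)


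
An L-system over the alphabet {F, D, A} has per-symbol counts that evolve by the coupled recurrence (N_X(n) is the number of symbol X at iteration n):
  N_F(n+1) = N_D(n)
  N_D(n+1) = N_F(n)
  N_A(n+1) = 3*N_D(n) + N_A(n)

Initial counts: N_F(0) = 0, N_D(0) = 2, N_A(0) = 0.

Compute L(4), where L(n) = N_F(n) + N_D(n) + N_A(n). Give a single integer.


Step 0: N_F=0, N_D=2, N_A=0, L=2
Step 1: N_F=2, N_D=0, N_A=6, L=8
Step 2: N_F=0, N_D=2, N_A=6, L=8
Step 3: N_F=2, N_D=0, N_A=12, L=14
Step 4: N_F=0, N_D=2, N_A=12, L=14

Answer: 14


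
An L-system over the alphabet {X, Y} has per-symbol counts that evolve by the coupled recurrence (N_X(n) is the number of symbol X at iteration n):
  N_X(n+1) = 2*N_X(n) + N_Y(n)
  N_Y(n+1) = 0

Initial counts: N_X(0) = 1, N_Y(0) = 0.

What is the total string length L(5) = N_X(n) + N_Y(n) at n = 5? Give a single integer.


Step 0: N_X=1, N_Y=0, L=1
Step 1: N_X=2, N_Y=0, L=2
Step 2: N_X=4, N_Y=0, L=4
Step 3: N_X=8, N_Y=0, L=8
Step 4: N_X=16, N_Y=0, L=16
Step 5: N_X=32, N_Y=0, L=32

Answer: 32


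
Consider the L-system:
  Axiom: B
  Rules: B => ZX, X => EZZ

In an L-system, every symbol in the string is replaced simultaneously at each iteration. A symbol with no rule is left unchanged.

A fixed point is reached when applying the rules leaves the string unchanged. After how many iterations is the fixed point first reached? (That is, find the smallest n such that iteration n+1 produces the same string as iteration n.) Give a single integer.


Answer: 2

Derivation:
Step 0: B
Step 1: ZX
Step 2: ZEZZ
Step 3: ZEZZ  (unchanged — fixed point at step 2)


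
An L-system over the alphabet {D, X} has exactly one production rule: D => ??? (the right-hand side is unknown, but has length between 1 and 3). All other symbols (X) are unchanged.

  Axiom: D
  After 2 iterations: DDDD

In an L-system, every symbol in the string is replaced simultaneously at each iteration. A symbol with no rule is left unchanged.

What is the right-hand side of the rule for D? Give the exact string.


Answer: DD

Derivation:
Trying D => DD:
  Step 0: D
  Step 1: DD
  Step 2: DDDD
Matches the given result.


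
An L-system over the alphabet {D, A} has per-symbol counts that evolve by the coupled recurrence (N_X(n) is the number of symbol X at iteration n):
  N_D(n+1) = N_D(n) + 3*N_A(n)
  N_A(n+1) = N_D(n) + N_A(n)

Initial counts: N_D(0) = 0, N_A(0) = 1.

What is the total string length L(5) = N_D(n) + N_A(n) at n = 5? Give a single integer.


Answer: 208

Derivation:
Step 0: N_D=0, N_A=1, L=1
Step 1: N_D=3, N_A=1, L=4
Step 2: N_D=6, N_A=4, L=10
Step 3: N_D=18, N_A=10, L=28
Step 4: N_D=48, N_A=28, L=76
Step 5: N_D=132, N_A=76, L=208


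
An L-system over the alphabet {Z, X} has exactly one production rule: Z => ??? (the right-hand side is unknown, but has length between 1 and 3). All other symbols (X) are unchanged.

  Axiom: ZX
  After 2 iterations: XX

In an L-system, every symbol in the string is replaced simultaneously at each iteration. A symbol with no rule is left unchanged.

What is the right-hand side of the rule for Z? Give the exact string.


Trying Z => X:
  Step 0: ZX
  Step 1: XX
  Step 2: XX
Matches the given result.

Answer: X


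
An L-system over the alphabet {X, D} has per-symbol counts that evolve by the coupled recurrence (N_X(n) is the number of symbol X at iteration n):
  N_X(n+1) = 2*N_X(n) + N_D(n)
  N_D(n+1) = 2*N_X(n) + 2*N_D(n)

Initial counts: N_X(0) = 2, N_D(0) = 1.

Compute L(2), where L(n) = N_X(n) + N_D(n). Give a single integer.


Answer: 38

Derivation:
Step 0: N_X=2, N_D=1, L=3
Step 1: N_X=5, N_D=6, L=11
Step 2: N_X=16, N_D=22, L=38


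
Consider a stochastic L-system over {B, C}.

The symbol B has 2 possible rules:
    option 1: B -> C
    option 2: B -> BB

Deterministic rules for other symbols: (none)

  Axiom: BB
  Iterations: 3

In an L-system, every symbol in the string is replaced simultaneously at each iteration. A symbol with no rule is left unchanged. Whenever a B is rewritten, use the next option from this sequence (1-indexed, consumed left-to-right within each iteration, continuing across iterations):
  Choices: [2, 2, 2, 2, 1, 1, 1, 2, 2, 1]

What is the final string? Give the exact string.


Step 0: BB
Step 1: BBBB  (used choices [2, 2])
Step 2: BBBBCC  (used choices [2, 2, 1, 1])
Step 3: CBBBBCCC  (used choices [1, 2, 2, 1])

Answer: CBBBBCCC


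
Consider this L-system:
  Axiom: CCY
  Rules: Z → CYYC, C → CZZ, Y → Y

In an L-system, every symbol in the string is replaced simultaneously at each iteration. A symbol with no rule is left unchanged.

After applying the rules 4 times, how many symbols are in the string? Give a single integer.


Step 0: length = 3
Step 1: length = 7
Step 2: length = 23
Step 3: length = 55
Step 4: length = 151

Answer: 151


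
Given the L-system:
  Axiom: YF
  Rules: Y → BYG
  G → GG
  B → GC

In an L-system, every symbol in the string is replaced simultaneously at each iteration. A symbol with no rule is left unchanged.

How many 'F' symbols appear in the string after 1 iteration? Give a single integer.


Answer: 1

Derivation:
Step 0: YF  (1 'F')
Step 1: BYGF  (1 'F')


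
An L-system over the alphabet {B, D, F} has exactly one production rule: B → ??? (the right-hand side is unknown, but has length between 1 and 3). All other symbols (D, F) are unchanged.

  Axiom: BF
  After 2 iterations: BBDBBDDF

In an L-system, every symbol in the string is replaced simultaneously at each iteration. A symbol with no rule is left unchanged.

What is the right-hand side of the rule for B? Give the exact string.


Trying B → BBD:
  Step 0: BF
  Step 1: BBDF
  Step 2: BBDBBDDF
Matches the given result.

Answer: BBD


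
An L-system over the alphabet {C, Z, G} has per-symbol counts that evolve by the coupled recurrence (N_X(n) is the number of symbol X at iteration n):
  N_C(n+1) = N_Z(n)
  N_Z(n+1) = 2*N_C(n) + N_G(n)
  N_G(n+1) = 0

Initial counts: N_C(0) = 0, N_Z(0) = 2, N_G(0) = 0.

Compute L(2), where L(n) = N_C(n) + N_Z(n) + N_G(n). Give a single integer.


Step 0: N_C=0, N_Z=2, N_G=0, L=2
Step 1: N_C=2, N_Z=0, N_G=0, L=2
Step 2: N_C=0, N_Z=4, N_G=0, L=4

Answer: 4


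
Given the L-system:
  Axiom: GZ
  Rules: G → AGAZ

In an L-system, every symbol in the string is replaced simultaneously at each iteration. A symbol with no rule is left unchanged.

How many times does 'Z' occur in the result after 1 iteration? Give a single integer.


Step 0: GZ  (1 'Z')
Step 1: AGAZZ  (2 'Z')

Answer: 2


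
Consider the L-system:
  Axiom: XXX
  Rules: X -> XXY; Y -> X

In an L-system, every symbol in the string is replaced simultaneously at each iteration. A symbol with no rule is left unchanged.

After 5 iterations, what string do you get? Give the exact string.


Step 0: XXX
Step 1: XXYXXYXXY
Step 2: XXYXXYXXXYXXYXXXYXXYX
Step 3: XXYXXYXXXYXXYXXXYXXYXXYXXXYXXYXXXYXXYXXYXXXYXXYXXXY
Step 4: XXYXXYXXXYXXYXXXYXXYXXYXXXYXXYXXXYXXYXXYXXXYXXYXXXYXXYXXXYXXYXXYXXXYXXYXXXYXXYXXYXXXYXXYXXXYXXYXXXYXXYXXYXXXYXXYXXXYXXYXXYX
Step 5: XXYXXYXXXYXXYXXXYXXYXXYXXXYXXYXXXYXXYXXYXXXYXXYXXXYXXYXXXYXXYXXYXXXYXXYXXXYXXYXXYXXXYXXYXXXYXXYXXXYXXYXXYXXXYXXYXXXYXXYXXYXXXYXXYXXXYXXYXXYXXXYXXYXXXYXXYXXXYXXYXXYXXXYXXYXXXYXXYXXYXXXYXXYXXXYXXYXXXYXXYXXYXXXYXXYXXXYXXYXXYXXXYXXYXXXYXXYXXYXXXYXXYXXXYXXYXXXYXXYXXYXXXYXXYXXXYXXYXXYXXXYXXYXXXYXXYXXXY

Answer: XXYXXYXXXYXXYXXXYXXYXXYXXXYXXYXXXYXXYXXYXXXYXXYXXXYXXYXXXYXXYXXYXXXYXXYXXXYXXYXXYXXXYXXYXXXYXXYXXXYXXYXXYXXXYXXYXXXYXXYXXYXXXYXXYXXXYXXYXXYXXXYXXYXXXYXXYXXXYXXYXXYXXXYXXYXXXYXXYXXYXXXYXXYXXXYXXYXXXYXXYXXYXXXYXXYXXXYXXYXXYXXXYXXYXXXYXXYXXYXXXYXXYXXXYXXYXXXYXXYXXYXXXYXXYXXXYXXYXXYXXXYXXYXXXYXXYXXXY


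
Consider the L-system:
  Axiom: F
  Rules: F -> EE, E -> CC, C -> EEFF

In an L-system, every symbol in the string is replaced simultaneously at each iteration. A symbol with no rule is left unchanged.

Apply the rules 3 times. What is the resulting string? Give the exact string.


Step 0: F
Step 1: EE
Step 2: CCCC
Step 3: EEFFEEFFEEFFEEFF

Answer: EEFFEEFFEEFFEEFF


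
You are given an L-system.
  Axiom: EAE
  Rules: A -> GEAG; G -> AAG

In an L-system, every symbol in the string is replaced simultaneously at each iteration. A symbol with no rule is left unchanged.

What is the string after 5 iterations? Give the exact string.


Step 0: EAE
Step 1: EGEAGE
Step 2: EAAGEGEAGAAGE
Step 3: EGEAGGEAGAAGEAAGEGEAGAAGGEAGGEAGAAGE
Step 4: EAAGEGEAGAAGAAGEGEAGAAGGEAGGEAGAAGEGEAGGEAGAAGEAAGEGEAGAAGGEAGGEAGAAGAAGEGEAGAAGAAGEGEAGAAGGEAGGEAGAAGE
Step 5: EGEAGGEAGAAGEAAGEGEAGAAGGEAGGEAGAAGGEAGGEAGAAGEAAGEGEAGAAGGEAGGEAGAAGAAGEGEAGAAGAAGEGEAGAAGGEAGGEAGAAGEAAGEGEAGAAGAAGEGEAGAAGGEAGGEAGAAGEGEAGGEAGAAGEAAGEGEAGAAGGEAGGEAGAAGAAGEGEAGAAGAAGEGEAGAAGGEAGGEAGAAGGEAGGEAGAAGEAAGEGEAGAAGGEAGGEAGAAGGEAGGEAGAAGEAAGEGEAGAAGGEAGGEAGAAGAAGEGEAGAAGAAGEGEAGAAGGEAGGEAGAAGE

Answer: EGEAGGEAGAAGEAAGEGEAGAAGGEAGGEAGAAGGEAGGEAGAAGEAAGEGEAGAAGGEAGGEAGAAGAAGEGEAGAAGAAGEGEAGAAGGEAGGEAGAAGEAAGEGEAGAAGAAGEGEAGAAGGEAGGEAGAAGEGEAGGEAGAAGEAAGEGEAGAAGGEAGGEAGAAGAAGEGEAGAAGAAGEGEAGAAGGEAGGEAGAAGGEAGGEAGAAGEAAGEGEAGAAGGEAGGEAGAAGGEAGGEAGAAGEAAGEGEAGAAGGEAGGEAGAAGAAGEGEAGAAGAAGEGEAGAAGGEAGGEAGAAGE


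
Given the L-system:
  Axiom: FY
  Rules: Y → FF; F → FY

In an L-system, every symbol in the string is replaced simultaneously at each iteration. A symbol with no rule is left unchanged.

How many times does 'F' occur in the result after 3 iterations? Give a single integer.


Answer: 11

Derivation:
Step 0: FY  (1 'F')
Step 1: FYFF  (3 'F')
Step 2: FYFFFYFY  (5 'F')
Step 3: FYFFFYFYFYFFFYFF  (11 'F')


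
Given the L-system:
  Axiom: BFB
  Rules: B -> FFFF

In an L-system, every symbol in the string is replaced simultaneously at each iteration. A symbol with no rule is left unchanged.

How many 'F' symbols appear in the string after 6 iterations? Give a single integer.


Step 0: BFB  (1 'F')
Step 1: FFFFFFFFF  (9 'F')
Step 2: FFFFFFFFF  (9 'F')
Step 3: FFFFFFFFF  (9 'F')
Step 4: FFFFFFFFF  (9 'F')
Step 5: FFFFFFFFF  (9 'F')
Step 6: FFFFFFFFF  (9 'F')

Answer: 9


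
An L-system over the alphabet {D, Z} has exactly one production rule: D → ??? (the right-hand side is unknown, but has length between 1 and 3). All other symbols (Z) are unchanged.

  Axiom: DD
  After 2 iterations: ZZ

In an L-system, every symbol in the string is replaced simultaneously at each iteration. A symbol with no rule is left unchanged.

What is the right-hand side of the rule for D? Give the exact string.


Answer: Z

Derivation:
Trying D → Z:
  Step 0: DD
  Step 1: ZZ
  Step 2: ZZ
Matches the given result.


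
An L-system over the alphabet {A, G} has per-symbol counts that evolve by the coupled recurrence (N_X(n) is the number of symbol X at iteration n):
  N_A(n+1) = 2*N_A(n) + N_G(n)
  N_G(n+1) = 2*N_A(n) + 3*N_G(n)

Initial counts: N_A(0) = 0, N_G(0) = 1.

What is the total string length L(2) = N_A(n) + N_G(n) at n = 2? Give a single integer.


Answer: 16

Derivation:
Step 0: N_A=0, N_G=1, L=1
Step 1: N_A=1, N_G=3, L=4
Step 2: N_A=5, N_G=11, L=16


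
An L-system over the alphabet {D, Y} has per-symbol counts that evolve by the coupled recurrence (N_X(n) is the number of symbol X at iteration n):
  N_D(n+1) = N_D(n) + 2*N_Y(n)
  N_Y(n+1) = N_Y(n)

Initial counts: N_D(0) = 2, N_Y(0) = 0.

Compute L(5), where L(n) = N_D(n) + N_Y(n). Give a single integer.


Answer: 2

Derivation:
Step 0: N_D=2, N_Y=0, L=2
Step 1: N_D=2, N_Y=0, L=2
Step 2: N_D=2, N_Y=0, L=2
Step 3: N_D=2, N_Y=0, L=2
Step 4: N_D=2, N_Y=0, L=2
Step 5: N_D=2, N_Y=0, L=2


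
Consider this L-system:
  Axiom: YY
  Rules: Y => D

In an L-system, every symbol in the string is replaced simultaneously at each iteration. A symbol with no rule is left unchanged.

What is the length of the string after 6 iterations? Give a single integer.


Answer: 2

Derivation:
Step 0: length = 2
Step 1: length = 2
Step 2: length = 2
Step 3: length = 2
Step 4: length = 2
Step 5: length = 2
Step 6: length = 2


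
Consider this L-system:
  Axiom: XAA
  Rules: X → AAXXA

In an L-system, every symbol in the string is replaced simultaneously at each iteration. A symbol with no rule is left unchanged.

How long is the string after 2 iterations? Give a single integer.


Step 0: length = 3
Step 1: length = 7
Step 2: length = 15

Answer: 15


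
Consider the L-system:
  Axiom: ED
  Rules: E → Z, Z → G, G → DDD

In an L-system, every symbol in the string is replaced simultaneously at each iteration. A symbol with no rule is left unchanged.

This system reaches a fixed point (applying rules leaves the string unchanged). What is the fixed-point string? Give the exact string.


Step 0: ED
Step 1: ZD
Step 2: GD
Step 3: DDDD
Step 4: DDDD  (unchanged — fixed point at step 3)

Answer: DDDD
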